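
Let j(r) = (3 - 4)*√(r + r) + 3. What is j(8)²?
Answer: 1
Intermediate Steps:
j(r) = 3 - √2*√r (j(r) = -√(2*r) + 3 = -√2*√r + 3 = 3 - √2*√r)
j(8)² = (3 - √2*√8)² = (3 - √2*2*√2)² = (3 - 4)² = (-1)² = 1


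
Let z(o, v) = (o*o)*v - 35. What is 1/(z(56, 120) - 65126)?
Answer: 1/311159 ≈ 3.2138e-6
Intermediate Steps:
z(o, v) = -35 + v*o² (z(o, v) = o²*v - 35 = v*o² - 35 = -35 + v*o²)
1/(z(56, 120) - 65126) = 1/((-35 + 120*56²) - 65126) = 1/((-35 + 120*3136) - 65126) = 1/((-35 + 376320) - 65126) = 1/(376285 - 65126) = 1/311159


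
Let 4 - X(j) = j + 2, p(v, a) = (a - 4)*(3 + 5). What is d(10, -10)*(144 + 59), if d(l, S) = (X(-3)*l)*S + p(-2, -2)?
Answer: -111244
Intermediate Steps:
p(v, a) = -32 + 8*a (p(v, a) = (-4 + a)*8 = -32 + 8*a)
X(j) = 2 - j (X(j) = 4 - (j + 2) = 4 - (2 + j) = 4 + (-2 - j) = 2 - j)
d(l, S) = -48 + 5*S*l (d(l, S) = ((2 - 1*(-3))*l)*S + (-32 + 8*(-2)) = ((2 + 3)*l)*S + (-32 - 16) = (5*l)*S - 48 = 5*S*l - 48 = -48 + 5*S*l)
d(10, -10)*(144 + 59) = (-48 + 5*(-10)*10)*(144 + 59) = (-48 - 500)*203 = -548*203 = -111244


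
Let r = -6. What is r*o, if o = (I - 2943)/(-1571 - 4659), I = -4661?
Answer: -22812/3115 ≈ -7.3233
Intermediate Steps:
o = 3802/3115 (o = (-4661 - 2943)/(-1571 - 4659) = -7604/(-6230) = -7604*(-1/6230) = 3802/3115 ≈ 1.2205)
r*o = -6*3802/3115 = -22812/3115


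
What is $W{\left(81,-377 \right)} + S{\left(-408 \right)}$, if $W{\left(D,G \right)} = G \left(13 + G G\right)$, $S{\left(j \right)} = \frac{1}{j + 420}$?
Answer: $- \frac{643050407}{12} \approx -5.3588 \cdot 10^{7}$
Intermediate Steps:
$S{\left(j \right)} = \frac{1}{420 + j}$
$W{\left(D,G \right)} = G \left(13 + G^{2}\right)$
$W{\left(81,-377 \right)} + S{\left(-408 \right)} = - 377 \left(13 + \left(-377\right)^{2}\right) + \frac{1}{420 - 408} = - 377 \left(13 + 142129\right) + \frac{1}{12} = \left(-377\right) 142142 + \frac{1}{12} = -53587534 + \frac{1}{12} = - \frac{643050407}{12}$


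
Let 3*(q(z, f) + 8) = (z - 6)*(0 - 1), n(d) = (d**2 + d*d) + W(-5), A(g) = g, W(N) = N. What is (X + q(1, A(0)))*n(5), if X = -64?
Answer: -3165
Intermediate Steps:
n(d) = -5 + 2*d**2 (n(d) = (d**2 + d*d) - 5 = (d**2 + d**2) - 5 = 2*d**2 - 5 = -5 + 2*d**2)
q(z, f) = -6 - z/3 (q(z, f) = -8 + ((z - 6)*(0 - 1))/3 = -8 + ((-6 + z)*(-1))/3 = -8 + (6 - z)/3 = -8 + (2 - z/3) = -6 - z/3)
(X + q(1, A(0)))*n(5) = (-64 + (-6 - 1/3*1))*(-5 + 2*5**2) = (-64 + (-6 - 1/3))*(-5 + 2*25) = (-64 - 19/3)*(-5 + 50) = -211/3*45 = -3165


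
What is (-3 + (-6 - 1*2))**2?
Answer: 121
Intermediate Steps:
(-3 + (-6 - 1*2))**2 = (-3 + (-6 - 2))**2 = (-3 - 8)**2 = (-11)**2 = 121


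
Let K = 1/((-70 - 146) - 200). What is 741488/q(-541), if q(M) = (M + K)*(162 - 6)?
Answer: -5931904/675171 ≈ -8.7858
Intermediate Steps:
K = -1/416 (K = 1/(-216 - 200) = 1/(-416) = -1/416 ≈ -0.0024038)
q(M) = -3/8 + 156*M (q(M) = (M - 1/416)*(162 - 6) = (-1/416 + M)*156 = -3/8 + 156*M)
741488/q(-541) = 741488/(-3/8 + 156*(-541)) = 741488/(-3/8 - 84396) = 741488/(-675171/8) = 741488*(-8/675171) = -5931904/675171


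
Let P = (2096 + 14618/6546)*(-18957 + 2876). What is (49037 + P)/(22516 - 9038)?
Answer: -55138021388/22056747 ≈ -2499.8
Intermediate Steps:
P = -110436540877/3273 (P = (2096 + 14618*(1/6546))*(-16081) = (2096 + 7309/3273)*(-16081) = (6867517/3273)*(-16081) = -110436540877/3273 ≈ -3.3742e+7)
(49037 + P)/(22516 - 9038) = (49037 - 110436540877/3273)/(22516 - 9038) = -110276042776/3273/13478 = -110276042776/3273*1/13478 = -55138021388/22056747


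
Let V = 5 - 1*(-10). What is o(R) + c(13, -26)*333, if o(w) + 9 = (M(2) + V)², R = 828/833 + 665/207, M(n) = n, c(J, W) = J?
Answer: 4609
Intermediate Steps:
V = 15 (V = 5 + 10 = 15)
R = 725341/172431 (R = 828*(1/833) + 665*(1/207) = 828/833 + 665/207 = 725341/172431 ≈ 4.2066)
o(w) = 280 (o(w) = -9 + (2 + 15)² = -9 + 17² = -9 + 289 = 280)
o(R) + c(13, -26)*333 = 280 + 13*333 = 280 + 4329 = 4609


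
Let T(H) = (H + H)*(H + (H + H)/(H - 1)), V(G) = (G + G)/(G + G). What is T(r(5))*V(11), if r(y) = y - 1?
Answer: 160/3 ≈ 53.333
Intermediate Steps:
V(G) = 1 (V(G) = (2*G)/((2*G)) = (2*G)*(1/(2*G)) = 1)
r(y) = -1 + y
T(H) = 2*H*(H + 2*H/(-1 + H)) (T(H) = (2*H)*(H + (2*H)/(-1 + H)) = (2*H)*(H + 2*H/(-1 + H)) = 2*H*(H + 2*H/(-1 + H)))
T(r(5))*V(11) = (2*(-1 + 5)²*(1 + (-1 + 5))/(-1 + (-1 + 5)))*1 = (2*4²*(1 + 4)/(-1 + 4))*1 = (2*16*5/3)*1 = (2*16*(⅓)*5)*1 = (160/3)*1 = 160/3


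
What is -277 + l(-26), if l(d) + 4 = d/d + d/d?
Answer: -279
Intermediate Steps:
l(d) = -2 (l(d) = -4 + (d/d + d/d) = -4 + (1 + 1) = -4 + 2 = -2)
-277 + l(-26) = -277 - 2 = -279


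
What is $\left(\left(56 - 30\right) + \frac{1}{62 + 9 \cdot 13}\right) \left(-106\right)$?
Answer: $- \frac{493430}{179} \approx -2756.6$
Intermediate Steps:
$\left(\left(56 - 30\right) + \frac{1}{62 + 9 \cdot 13}\right) \left(-106\right) = \left(\left(56 - 30\right) + \frac{1}{62 + 117}\right) \left(-106\right) = \left(26 + \frac{1}{179}\right) \left(-106\right) = \frac{4655}{179} \left(-106\right) = - \frac{493430}{179}$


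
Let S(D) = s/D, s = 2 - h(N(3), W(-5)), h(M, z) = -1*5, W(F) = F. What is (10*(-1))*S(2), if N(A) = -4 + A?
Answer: -35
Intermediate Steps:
h(M, z) = -5
s = 7 (s = 2 - 1*(-5) = 2 + 5 = 7)
S(D) = 7/D
(10*(-1))*S(2) = (10*(-1))*(7/2) = -70/2 = -10*7/2 = -35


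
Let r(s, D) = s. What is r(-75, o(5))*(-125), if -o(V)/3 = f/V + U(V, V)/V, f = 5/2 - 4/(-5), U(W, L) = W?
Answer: 9375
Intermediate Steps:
f = 33/10 (f = 5*(1/2) - 4*(-1/5) = 5/2 + 4/5 = 33/10 ≈ 3.3000)
o(V) = -3 - 99/(10*V) (o(V) = -3*(33/(10*V) + V/V) = -3*(33/(10*V) + 1) = -3*(1 + 33/(10*V)) = -3 - 99/(10*V))
r(-75, o(5))*(-125) = -75*(-125) = 9375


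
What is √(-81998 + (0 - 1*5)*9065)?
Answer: 3*I*√14147 ≈ 356.82*I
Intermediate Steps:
√(-81998 + (0 - 1*5)*9065) = √(-81998 + (0 - 5)*9065) = √(-81998 - 5*9065) = √(-81998 - 45325) = √(-127323) = 3*I*√14147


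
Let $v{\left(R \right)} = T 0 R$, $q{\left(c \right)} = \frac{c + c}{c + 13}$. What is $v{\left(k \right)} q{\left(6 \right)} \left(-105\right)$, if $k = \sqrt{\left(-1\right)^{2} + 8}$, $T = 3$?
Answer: $0$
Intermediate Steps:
$k = 3$ ($k = \sqrt{1 + 8} = \sqrt{9} = 3$)
$q{\left(c \right)} = \frac{2 c}{13 + c}$
$v{\left(R \right)} = 0$ ($v{\left(R \right)} = 3 \cdot 0 R = 0 R = 0$)
$v{\left(k \right)} q{\left(6 \right)} \left(-105\right) = 0 \cdot 2 \cdot 6 \frac{1}{13 + 6} \left(-105\right) = 0 \cdot 2 \cdot 6 \cdot \frac{1}{19} \left(-105\right) = 0 \cdot \frac{12}{19} \left(-105\right) = 0 \left(-105\right) = 0$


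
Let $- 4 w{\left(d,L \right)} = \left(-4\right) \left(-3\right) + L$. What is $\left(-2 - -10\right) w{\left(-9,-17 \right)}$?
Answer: $10$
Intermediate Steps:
$w{\left(d,L \right)} = -3 - \frac{L}{4}$ ($w{\left(d,L \right)} = - \frac{\left(-4\right) \left(-3\right) + L}{4} = - \frac{12 + L}{4} = -3 - \frac{L}{4}$)
$\left(-2 - -10\right) w{\left(-9,-17 \right)} = \left(-2 - -10\right) \left(-3 - - \frac{17}{4}\right) = \left(-2 + 10\right) \left(-3 + \frac{17}{4}\right) = 8 \cdot \frac{5}{4} = 10$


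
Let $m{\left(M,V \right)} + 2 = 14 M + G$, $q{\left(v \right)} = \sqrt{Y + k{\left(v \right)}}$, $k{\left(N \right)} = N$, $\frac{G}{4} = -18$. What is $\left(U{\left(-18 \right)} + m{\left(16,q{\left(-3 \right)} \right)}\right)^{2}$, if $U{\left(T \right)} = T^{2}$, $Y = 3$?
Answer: $224676$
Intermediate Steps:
$G = -72$ ($G = 4 \left(-18\right) = -72$)
$q{\left(v \right)} = \sqrt{3 + v}$
$m{\left(M,V \right)} = -74 + 14 M$ ($m{\left(M,V \right)} = -2 + \left(14 M - 72\right) = -2 + \left(-72 + 14 M\right) = -74 + 14 M$)
$\left(U{\left(-18 \right)} + m{\left(16,q{\left(-3 \right)} \right)}\right)^{2} = \left(\left(-18\right)^{2} + \left(-74 + 14 \cdot 16\right)\right)^{2} = \left(324 + \left(-74 + 224\right)\right)^{2} = \left(324 + 150\right)^{2} = 474^{2} = 224676$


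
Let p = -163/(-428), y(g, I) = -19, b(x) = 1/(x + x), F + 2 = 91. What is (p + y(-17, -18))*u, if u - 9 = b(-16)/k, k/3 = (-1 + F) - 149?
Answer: -420006145/2506368 ≈ -167.58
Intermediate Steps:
F = 89 (F = -2 + 91 = 89)
b(x) = 1/(2*x)
k = -183 (k = 3*((-1 + 89) - 149) = 3*(88 - 149) = 3*(-61) = -183)
p = 163/428 (p = -163*(-1/428) = 163/428 ≈ 0.38084)
u = 52705/5856 (u = 9 + ((½)/(-16))/(-183) = 9 + ((½)*(-1/16))*(-1/183) = 9 - 1/32*(-1/183) = 9 + 1/5856 = 52705/5856 ≈ 9.0002)
(p + y(-17, -18))*u = (163/428 - 19)*(52705/5856) = -7969/428*52705/5856 = -420006145/2506368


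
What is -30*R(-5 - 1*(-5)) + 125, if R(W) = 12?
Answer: -235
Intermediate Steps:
-30*R(-5 - 1*(-5)) + 125 = -30*12 + 125 = -360 + 125 = -235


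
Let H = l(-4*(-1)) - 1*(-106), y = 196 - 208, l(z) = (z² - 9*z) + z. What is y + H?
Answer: 78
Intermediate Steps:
l(z) = z² - 8*z
y = -12
H = 90 (H = (-4*(-1))*(-8 - 4*(-1)) - 1*(-106) = 4*(-8 + 4) + 106 = 4*(-4) + 106 = -16 + 106 = 90)
y + H = -12 + 90 = 78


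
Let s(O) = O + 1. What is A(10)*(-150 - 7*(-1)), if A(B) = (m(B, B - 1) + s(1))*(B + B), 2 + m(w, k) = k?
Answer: -25740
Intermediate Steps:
s(O) = 1 + O
m(w, k) = -2 + k
A(B) = 2*B*(-1 + B) (A(B) = ((-2 + (B - 1)) + (1 + 1))*(B + B) = ((-2 + (-1 + B)) + 2)*(2*B) = ((-3 + B) + 2)*(2*B) = (-1 + B)*(2*B) = 2*B*(-1 + B))
A(10)*(-150 - 7*(-1)) = (2*10*(-1 + 10))*(-150 - 7*(-1)) = (2*10*9)*(-150 + 7) = 180*(-143) = -25740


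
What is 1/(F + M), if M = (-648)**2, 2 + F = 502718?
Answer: 1/922620 ≈ 1.0839e-6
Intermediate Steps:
F = 502716 (F = -2 + 502718 = 502716)
M = 419904
1/(F + M) = 1/(502716 + 419904) = 1/922620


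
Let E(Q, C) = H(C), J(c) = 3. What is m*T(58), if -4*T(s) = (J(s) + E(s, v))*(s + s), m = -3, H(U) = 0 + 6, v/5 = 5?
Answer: 783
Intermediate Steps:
v = 25 (v = 5*5 = 25)
H(U) = 6
E(Q, C) = 6
T(s) = -9*s/2 (T(s) = -(3 + 6)*(s + s)/4 = -9*2*s/4 = -9*s/2)
m*T(58) = -(-27)*58/2 = -3*(-261) = 783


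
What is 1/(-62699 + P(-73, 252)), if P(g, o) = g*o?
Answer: -1/81095 ≈ -1.2331e-5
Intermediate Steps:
1/(-62699 + P(-73, 252)) = 1/(-62699 - 73*252) = 1/(-62699 - 18396) = 1/(-81095) = -1/81095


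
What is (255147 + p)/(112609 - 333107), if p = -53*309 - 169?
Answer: -238601/220498 ≈ -1.0821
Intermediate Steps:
p = -16546 (p = -16377 - 169 = -16546)
(255147 + p)/(112609 - 333107) = (255147 - 16546)/(112609 - 333107) = 238601/(-220498) = 238601*(-1/220498) = -238601/220498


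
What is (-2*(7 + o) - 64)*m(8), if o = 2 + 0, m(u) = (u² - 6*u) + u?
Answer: -1968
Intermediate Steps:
m(u) = u² - 5*u
o = 2
(-2*(7 + o) - 64)*m(8) = (-2*(7 + 2) - 64)*(8*(-5 + 8)) = (-2*9 - 64)*(8*3) = (-18 - 64)*24 = -82*24 = -1968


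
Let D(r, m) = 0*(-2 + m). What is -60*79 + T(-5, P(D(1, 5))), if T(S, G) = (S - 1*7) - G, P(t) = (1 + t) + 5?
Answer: -4758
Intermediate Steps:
D(r, m) = 0
P(t) = 6 + t
T(S, G) = -7 + S - G (T(S, G) = (S - 7) - G = (-7 + S) - G = -7 + S - G)
-60*79 + T(-5, P(D(1, 5))) = -60*79 + (-7 - 5 - (6 + 0)) = -4740 + (-7 - 5 - 1*6) = -4740 + (-7 - 5 - 6) = -4740 - 18 = -4758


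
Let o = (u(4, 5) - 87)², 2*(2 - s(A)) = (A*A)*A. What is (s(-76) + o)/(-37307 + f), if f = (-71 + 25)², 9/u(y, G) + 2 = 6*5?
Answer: -177970489/27589744 ≈ -6.4506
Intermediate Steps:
s(A) = 2 - A³/2 (s(A) = 2 - A*A*A/2 = 2 - A²*A/2 = 2 - A³/2)
u(y, G) = 9/28 (u(y, G) = 9/(-2 + 6*5) = 9/(-2 + 30) = 9/28)
o = 5890329/784 (o = (9/28 - 87)² = (-2427/28)² = 5890329/784 ≈ 7513.2)
f = 2116 (f = (-46)² = 2116)
(s(-76) + o)/(-37307 + f) = ((2 - ½*(-76)³) + 5890329/784)/(-37307 + 2116) = ((2 - ½*(-438976)) + 5890329/784)/(-35191) = ((2 + 219488) + 5890329/784)*(-1/35191) = (219490 + 5890329/784)*(-1/35191) = (177970489/784)*(-1/35191) = -177970489/27589744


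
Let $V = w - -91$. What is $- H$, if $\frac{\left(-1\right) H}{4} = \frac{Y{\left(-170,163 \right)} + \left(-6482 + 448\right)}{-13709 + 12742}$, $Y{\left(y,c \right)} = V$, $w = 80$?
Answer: $\frac{23452}{967} \approx 24.252$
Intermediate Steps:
$V = 171$ ($V = 80 - -91 = 80 + 91 = 171$)
$Y{\left(y,c \right)} = 171$
$H = - \frac{23452}{967}$ ($H = - 4 \frac{171 + \left(-6482 + 448\right)}{-13709 + 12742} = - 4 \frac{171 - 6034}{-967} = - 4 \left(\left(-5863\right) \left(- \frac{1}{967}\right)\right) = \left(-4\right) \frac{5863}{967} = - \frac{23452}{967} \approx -24.252$)
$- H = \left(-1\right) \left(- \frac{23452}{967}\right) = \frac{23452}{967}$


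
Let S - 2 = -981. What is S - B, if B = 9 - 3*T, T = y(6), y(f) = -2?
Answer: -994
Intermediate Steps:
S = -979 (S = 2 - 981 = -979)
T = -2
B = 15 (B = 9 - 3*(-2) = 9 + 6 = 15)
S - B = -979 - 1*15 = -979 - 15 = -994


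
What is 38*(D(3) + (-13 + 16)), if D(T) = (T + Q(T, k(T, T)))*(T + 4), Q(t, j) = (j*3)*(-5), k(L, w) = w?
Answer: -11058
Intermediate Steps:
Q(t, j) = -15*j (Q(t, j) = (3*j)*(-5) = -15*j)
D(T) = -14*T*(4 + T) (D(T) = (T - 15*T)*(T + 4) = (-14*T)*(4 + T) = -14*T*(4 + T))
38*(D(3) + (-13 + 16)) = 38*(14*3*(-4 - 1*3) + (-13 + 16)) = 38*(14*3*(-4 - 3) + 3) = 38*(14*3*(-7) + 3) = 38*(-294 + 3) = 38*(-291) = -11058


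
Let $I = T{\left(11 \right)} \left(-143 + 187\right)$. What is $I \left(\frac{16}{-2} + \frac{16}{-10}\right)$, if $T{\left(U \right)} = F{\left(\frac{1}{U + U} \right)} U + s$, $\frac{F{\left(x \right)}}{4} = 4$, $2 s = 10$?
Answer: $- \frac{382272}{5} \approx -76454.0$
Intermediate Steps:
$s = 5$ ($s = \frac{1}{2} \cdot 10 = 5$)
$F{\left(x \right)} = 16$ ($F{\left(x \right)} = 4 \cdot 4 = 16$)
$T{\left(U \right)} = 5 + 16 U$ ($T{\left(U \right)} = 16 U + 5 = 5 + 16 U$)
$I = 7964$ ($I = \left(5 + 16 \cdot 11\right) \left(-143 + 187\right) = \left(5 + 176\right) 44 = 181 \cdot 44 = 7964$)
$I \left(\frac{16}{-2} + \frac{16}{-10}\right) = 7964 \left(\frac{16}{-2} + \frac{16}{-10}\right) = 7964 \left(16 \left(- \frac{1}{2}\right) + 16 \left(- \frac{1}{10}\right)\right) = 7964 \left(-8 - \frac{8}{5}\right) = 7964 \left(- \frac{48}{5}\right) = - \frac{382272}{5}$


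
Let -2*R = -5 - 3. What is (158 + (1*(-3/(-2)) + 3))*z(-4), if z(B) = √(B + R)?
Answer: 0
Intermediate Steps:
R = 4 (R = -(-5 - 3)/2 = -½*(-8) = 4)
z(B) = √(4 + B) (z(B) = √(B + 4) = √(4 + B))
(158 + (1*(-3/(-2)) + 3))*z(-4) = (158 + (1*(-3/(-2)) + 3))*√(4 - 4) = (158 + (1*(-3*(-½)) + 3))*√0 = (158 + (1*(3/2) + 3))*0 = (158 + (3/2 + 3))*0 = (158 + 9/2)*0 = (325/2)*0 = 0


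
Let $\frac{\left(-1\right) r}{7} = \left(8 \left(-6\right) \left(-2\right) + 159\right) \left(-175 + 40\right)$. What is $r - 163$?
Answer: $240812$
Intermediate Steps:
$r = 240975$ ($r = - 7 \left(8 \left(-6\right) \left(-2\right) + 159\right) \left(-175 + 40\right) = - 7 \left(\left(-48\right) \left(-2\right) + 159\right) \left(-135\right) = - 7 \left(96 + 159\right) \left(-135\right) = - 7 \cdot 255 \left(-135\right) = \left(-7\right) \left(-34425\right) = 240975$)
$r - 163 = 240975 - 163 = 240812$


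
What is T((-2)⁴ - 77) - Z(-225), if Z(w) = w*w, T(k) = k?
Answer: -50686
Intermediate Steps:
Z(w) = w²
T((-2)⁴ - 77) - Z(-225) = ((-2)⁴ - 77) - 1*(-225)² = (16 - 77) - 1*50625 = -61 - 50625 = -50686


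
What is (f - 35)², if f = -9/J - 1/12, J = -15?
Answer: 4280761/3600 ≈ 1189.1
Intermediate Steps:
f = 31/60 (f = -9/(-15) - 1/12 = -9*(-1/15) - 1*1/12 = ⅗ - 1/12 = 31/60 ≈ 0.51667)
(f - 35)² = (31/60 - 35)² = (-2069/60)² = 4280761/3600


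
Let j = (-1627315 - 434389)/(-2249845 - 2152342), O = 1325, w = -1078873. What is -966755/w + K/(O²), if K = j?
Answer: 7471654816539695217/8338166595600036875 ≈ 0.89608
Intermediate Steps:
j = 2061704/4402187 (j = -2061704/(-4402187) = -2061704*(-1/4402187) = 2061704/4402187 ≈ 0.46834)
K = 2061704/4402187 ≈ 0.46834
-966755/w + K/(O²) = -966755/(-1078873) + 2061704/(4402187*(1325²)) = -966755*(-1/1078873) + (2061704/4402187)/1755625 = 966755/1078873 + (2061704/4402187)*(1/1755625) = 966755/1078873 + 2061704/7728589551875 = 7471654816539695217/8338166595600036875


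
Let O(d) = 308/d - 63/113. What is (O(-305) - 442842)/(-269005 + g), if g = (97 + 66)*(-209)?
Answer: 15262603549/10445376480 ≈ 1.4612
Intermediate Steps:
g = -34067 (g = 163*(-209) = -34067)
O(d) = -63/113 + 308/d (O(d) = 308/d - 63*1/113 = 308/d - 63/113 = -63/113 + 308/d)
(O(-305) - 442842)/(-269005 + g) = ((-63/113 + 308/(-305)) - 442842)/(-269005 - 34067) = ((-63/113 + 308*(-1/305)) - 442842)/(-303072) = ((-63/113 - 308/305) - 442842)*(-1/303072) = (-54019/34465 - 442842)*(-1/303072) = -15262603549/34465*(-1/303072) = 15262603549/10445376480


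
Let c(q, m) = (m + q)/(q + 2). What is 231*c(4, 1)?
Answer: 385/2 ≈ 192.50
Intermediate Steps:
c(q, m) = (m + q)/(2 + q)
231*c(4, 1) = 231*((1 + 4)/(2 + 4)) = 231*(5/6) = 231*((⅙)*5) = 231*(⅚) = 385/2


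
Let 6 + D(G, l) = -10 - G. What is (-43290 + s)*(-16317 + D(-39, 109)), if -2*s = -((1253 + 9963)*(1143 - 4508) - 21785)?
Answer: 308365620135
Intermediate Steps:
D(G, l) = -16 - G (D(G, l) = -6 + (-10 - G) = -16 - G)
s = -37763625/2 (s = -(-1)*((1253 + 9963)*(1143 - 4508) - 21785)/2 = -(-1)*(11216*(-3365) - 21785)/2 = -(-1)*(-37741840 - 21785)/2 = -(-1)*(-37763625)/2 = -1/2*37763625 = -37763625/2 ≈ -1.8882e+7)
(-43290 + s)*(-16317 + D(-39, 109)) = (-43290 - 37763625/2)*(-16317 + (-16 - 1*(-39))) = -37850205*(-16317 + (-16 + 39))/2 = -37850205*(-16317 + 23)/2 = -37850205/2*(-16294) = 308365620135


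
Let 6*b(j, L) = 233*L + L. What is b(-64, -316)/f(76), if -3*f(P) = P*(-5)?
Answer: -9243/95 ≈ -97.295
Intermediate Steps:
b(j, L) = 39*L (b(j, L) = (233*L + L)/6 = (234*L)/6 = 39*L)
f(P) = 5*P/3 (f(P) = -P*(-5)/3 = -(-5)*P/3 = 5*P/3)
b(-64, -316)/f(76) = (39*(-316))/(((5/3)*76)) = -12324/380/3 = -12324*3/380 = -9243/95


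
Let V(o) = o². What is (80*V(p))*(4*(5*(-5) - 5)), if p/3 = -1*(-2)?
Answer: -345600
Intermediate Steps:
p = 6 (p = 3*(-1*(-2)) = 3*2 = 6)
(80*V(p))*(4*(5*(-5) - 5)) = (80*6²)*(4*(5*(-5) - 5)) = (80*36)*(4*(-25 - 5)) = 2880*(4*(-30)) = 2880*(-120) = -345600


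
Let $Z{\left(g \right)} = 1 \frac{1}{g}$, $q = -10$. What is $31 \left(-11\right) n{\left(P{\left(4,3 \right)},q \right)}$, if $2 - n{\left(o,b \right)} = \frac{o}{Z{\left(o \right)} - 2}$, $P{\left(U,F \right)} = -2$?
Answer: $- \frac{2046}{5} \approx -409.2$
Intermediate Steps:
$Z{\left(g \right)} = \frac{1}{g}$
$n{\left(o,b \right)} = 2 - \frac{o}{-2 + \frac{1}{o}}$ ($n{\left(o,b \right)} = 2 - \frac{o}{\frac{1}{o} - 2} = 2 - \frac{o}{-2 + \frac{1}{o}}$)
$31 \left(-11\right) n{\left(P{\left(4,3 \right)},q \right)} = 31 \left(-11\right) \frac{-2 - 2 \left(4 - 2\right)}{-1 + 2 \left(-2\right)} = - 341 \frac{-2 - 4}{-1 - 4} = - 341 \frac{-2 - 4}{-5} = - 341 \left(\left(- \frac{1}{5}\right) \left(-6\right)\right) = \left(-341\right) \frac{6}{5} = - \frac{2046}{5}$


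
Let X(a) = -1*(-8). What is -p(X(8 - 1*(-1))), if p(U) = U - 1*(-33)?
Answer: -41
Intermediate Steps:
X(a) = 8
p(U) = 33 + U (p(U) = U + 33 = 33 + U)
-p(X(8 - 1*(-1))) = -(33 + 8) = -1*41 = -41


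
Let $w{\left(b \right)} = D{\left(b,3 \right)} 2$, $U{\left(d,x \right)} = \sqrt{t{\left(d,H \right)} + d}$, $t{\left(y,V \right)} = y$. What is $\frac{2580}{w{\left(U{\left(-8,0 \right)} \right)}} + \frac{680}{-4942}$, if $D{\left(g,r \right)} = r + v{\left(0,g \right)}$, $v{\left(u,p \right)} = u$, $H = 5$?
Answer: $\frac{1062190}{2471} \approx 429.86$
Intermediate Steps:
$U{\left(d,x \right)} = \sqrt{2} \sqrt{d}$ ($U{\left(d,x \right)} = \sqrt{d + d} = \sqrt{2 d} = \sqrt{2} \sqrt{d}$)
$D{\left(g,r \right)} = r$ ($D{\left(g,r \right)} = r + 0 = r$)
$w{\left(b \right)} = 6$ ($w{\left(b \right)} = 3 \cdot 2 = 6$)
$\frac{2580}{w{\left(U{\left(-8,0 \right)} \right)}} + \frac{680}{-4942} = \frac{2580}{6} + \frac{680}{-4942} = 2580 \cdot \frac{1}{6} + 680 \left(- \frac{1}{4942}\right) = 430 - \frac{340}{2471} = \frac{1062190}{2471}$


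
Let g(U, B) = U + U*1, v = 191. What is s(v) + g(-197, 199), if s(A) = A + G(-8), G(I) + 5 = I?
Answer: -216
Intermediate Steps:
G(I) = -5 + I
g(U, B) = 2*U (g(U, B) = U + U = 2*U)
s(A) = -13 + A (s(A) = A + (-5 - 8) = A - 13 = -13 + A)
s(v) + g(-197, 199) = (-13 + 191) + 2*(-197) = 178 - 394 = -216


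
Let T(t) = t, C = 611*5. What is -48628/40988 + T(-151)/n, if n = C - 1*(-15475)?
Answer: -226816507/189876910 ≈ -1.1945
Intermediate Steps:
C = 3055
n = 18530 (n = 3055 - 1*(-15475) = 3055 + 15475 = 18530)
-48628/40988 + T(-151)/n = -48628/40988 - 151/18530 = -48628*1/40988 - 151*1/18530 = -12157/10247 - 151/18530 = -226816507/189876910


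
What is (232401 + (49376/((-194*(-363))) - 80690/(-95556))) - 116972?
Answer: 21576677198649/186923462 ≈ 1.1543e+5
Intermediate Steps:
(232401 + (49376/((-194*(-363))) - 80690/(-95556))) - 116972 = (232401 + (49376/70422 - 80690*(-1/95556))) - 116972 = (232401 + (49376*(1/70422) + 40345/47778)) - 116972 = (232401 + (24688/35211 + 40345/47778)) - 116972 = (232401 + 288903451/186923462) - 116972 = 43441488395713/186923462 - 116972 = 21576677198649/186923462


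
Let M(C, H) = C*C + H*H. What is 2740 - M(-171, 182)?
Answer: -59625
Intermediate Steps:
M(C, H) = C² + H²
2740 - M(-171, 182) = 2740 - ((-171)² + 182²) = 2740 - (29241 + 33124) = 2740 - 1*62365 = 2740 - 62365 = -59625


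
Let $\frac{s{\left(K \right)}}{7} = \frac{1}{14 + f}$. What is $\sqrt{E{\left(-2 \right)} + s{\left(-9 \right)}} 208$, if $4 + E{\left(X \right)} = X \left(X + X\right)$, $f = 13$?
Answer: $\frac{208 \sqrt{345}}{9} \approx 429.27$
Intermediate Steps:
$E{\left(X \right)} = -4 + 2 X^{2}$ ($E{\left(X \right)} = -4 + X \left(X + X\right) = -4 + X 2 X = -4 + 2 X^{2}$)
$s{\left(K \right)} = \frac{7}{27}$ ($s{\left(K \right)} = \frac{7}{14 + 13} = \frac{7}{27}$)
$\sqrt{E{\left(-2 \right)} + s{\left(-9 \right)}} 208 = \sqrt{\left(-4 + 2 \left(-2\right)^{2}\right) + \frac{7}{27}} \cdot 208 = \sqrt{\left(-4 + 2 \cdot 4\right) + \frac{7}{27}} \cdot 208 = \sqrt{\left(-4 + 8\right) + \frac{7}{27}} \cdot 208 = \sqrt{4 + \frac{7}{27}} \cdot 208 = \sqrt{\frac{115}{27}} \cdot 208 = \frac{\sqrt{345}}{9} \cdot 208 = \frac{208 \sqrt{345}}{9}$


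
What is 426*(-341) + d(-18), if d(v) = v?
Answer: -145284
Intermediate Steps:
426*(-341) + d(-18) = 426*(-341) - 18 = -145266 - 18 = -145284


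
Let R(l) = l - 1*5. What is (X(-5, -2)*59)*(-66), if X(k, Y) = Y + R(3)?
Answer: 15576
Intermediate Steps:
R(l) = -5 + l (R(l) = l - 5 = -5 + l)
X(k, Y) = -2 + Y (X(k, Y) = Y + (-5 + 3) = Y - 2 = -2 + Y)
(X(-5, -2)*59)*(-66) = ((-2 - 2)*59)*(-66) = -4*59*(-66) = -236*(-66) = 15576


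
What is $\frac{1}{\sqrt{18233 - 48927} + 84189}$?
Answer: $\frac{84189}{7087818415} - \frac{i \sqrt{30694}}{7087818415} \approx 1.1878 \cdot 10^{-5} - 2.4718 \cdot 10^{-8} i$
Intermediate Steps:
$\frac{1}{\sqrt{18233 - 48927} + 84189} = \frac{1}{\sqrt{-30694} + 84189} = \frac{1}{i \sqrt{30694} + 84189} = \frac{1}{84189 + i \sqrt{30694}}$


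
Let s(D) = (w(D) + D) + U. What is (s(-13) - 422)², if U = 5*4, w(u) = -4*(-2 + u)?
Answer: 126025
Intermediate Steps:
w(u) = 8 - 4*u
U = 20
s(D) = 28 - 3*D (s(D) = ((8 - 4*D) + D) + 20 = (8 - 3*D) + 20 = 28 - 3*D)
(s(-13) - 422)² = ((28 - 3*(-13)) - 422)² = ((28 + 39) - 422)² = (67 - 422)² = (-355)² = 126025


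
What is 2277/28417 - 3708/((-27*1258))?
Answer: 10150601/53622879 ≈ 0.18930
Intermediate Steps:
2277/28417 - 3708/((-27*1258)) = 2277*(1/28417) - 3708/(-33966) = 2277/28417 - 3708*(-1/33966) = 2277/28417 + 206/1887 = 10150601/53622879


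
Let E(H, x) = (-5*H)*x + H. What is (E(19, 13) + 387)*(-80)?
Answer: 66320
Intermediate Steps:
E(H, x) = H - 5*H*x (E(H, x) = -5*H*x + H = H - 5*H*x)
(E(19, 13) + 387)*(-80) = (19*(1 - 5*13) + 387)*(-80) = (19*(1 - 65) + 387)*(-80) = (19*(-64) + 387)*(-80) = (-1216 + 387)*(-80) = -829*(-80) = 66320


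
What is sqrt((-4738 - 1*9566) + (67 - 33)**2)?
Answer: 2*I*sqrt(3287) ≈ 114.66*I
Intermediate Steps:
sqrt((-4738 - 1*9566) + (67 - 33)**2) = sqrt((-4738 - 9566) + 34**2) = sqrt(-14304 + 1156) = sqrt(-13148) = 2*I*sqrt(3287)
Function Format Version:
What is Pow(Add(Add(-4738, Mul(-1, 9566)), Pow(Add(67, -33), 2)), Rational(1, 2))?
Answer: Mul(2, I, Pow(3287, Rational(1, 2))) ≈ Mul(114.66, I)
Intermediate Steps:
Pow(Add(Add(-4738, Mul(-1, 9566)), Pow(Add(67, -33), 2)), Rational(1, 2)) = Pow(Add(Add(-4738, -9566), Pow(34, 2)), Rational(1, 2)) = Pow(Add(-14304, 1156), Rational(1, 2)) = Pow(-13148, Rational(1, 2)) = Mul(2, I, Pow(3287, Rational(1, 2)))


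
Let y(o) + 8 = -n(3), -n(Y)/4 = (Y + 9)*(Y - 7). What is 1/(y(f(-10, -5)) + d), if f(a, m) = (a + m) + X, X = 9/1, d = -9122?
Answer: -1/9322 ≈ -0.00010727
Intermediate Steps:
n(Y) = -4*(-7 + Y)*(9 + Y) (n(Y) = -4*(Y + 9)*(Y - 7) = -4*(9 + Y)*(-7 + Y) = -4*(-7 + Y)*(9 + Y))
X = 9 (X = 9*1 = 9)
f(a, m) = 9 + a + m (f(a, m) = (a + m) + 9 = 9 + a + m)
y(o) = -200 (y(o) = -8 - (252 - 8*3 - 4*3²) = -8 - (252 - 24 - 4*9) = -8 - (252 - 24 - 36) = -8 - 1*192 = -8 - 192 = -200)
1/(y(f(-10, -5)) + d) = 1/(-200 - 9122) = 1/(-9322) = -1/9322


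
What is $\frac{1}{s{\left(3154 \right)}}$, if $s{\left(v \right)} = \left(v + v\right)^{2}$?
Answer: $\frac{1}{39790864} \approx 2.5131 \cdot 10^{-8}$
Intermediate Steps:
$s{\left(v \right)} = 4 v^{2}$ ($s{\left(v \right)} = \left(2 v\right)^{2} = 4 v^{2}$)
$\frac{1}{s{\left(3154 \right)}} = \frac{1}{4 \cdot 3154^{2}} = \frac{1}{4 \cdot 9947716} = \frac{1}{39790864}$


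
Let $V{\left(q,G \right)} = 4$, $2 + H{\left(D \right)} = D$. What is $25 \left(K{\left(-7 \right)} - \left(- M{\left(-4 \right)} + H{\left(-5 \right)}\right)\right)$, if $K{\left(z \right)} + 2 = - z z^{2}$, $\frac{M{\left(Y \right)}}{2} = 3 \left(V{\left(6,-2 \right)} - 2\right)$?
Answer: $9000$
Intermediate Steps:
$H{\left(D \right)} = -2 + D$
$M{\left(Y \right)} = 12$ ($M{\left(Y \right)} = 2 \cdot 3 \left(4 - 2\right) = 2 \cdot 3 \cdot 2 = 2 \cdot 6 = 12$)
$K{\left(z \right)} = -2 - z^{3}$ ($K{\left(z \right)} = -2 + - z z^{2} = -2 - z^{3}$)
$25 \left(K{\left(-7 \right)} - \left(- M{\left(-4 \right)} + H{\left(-5 \right)}\right)\right) = 25 \left(\left(-2 - \left(-7\right)^{3}\right) + \left(12 - \left(-2 - 5\right)\right)\right) = 25 \left(\left(-2 - -343\right) + \left(12 - -7\right)\right) = 25 \left(\left(-2 + 343\right) + \left(12 + 7\right)\right) = 25 \left(341 + 19\right) = 25 \cdot 360 = 9000$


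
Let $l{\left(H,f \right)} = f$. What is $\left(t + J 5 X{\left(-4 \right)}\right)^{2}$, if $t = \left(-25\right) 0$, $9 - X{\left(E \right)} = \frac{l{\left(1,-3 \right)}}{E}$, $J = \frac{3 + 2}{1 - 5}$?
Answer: $\frac{680625}{256} \approx 2658.7$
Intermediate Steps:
$J = - \frac{5}{4}$ ($J = \frac{5}{-4} = 5 \left(- \frac{1}{4}\right) = - \frac{5}{4} \approx -1.25$)
$X{\left(E \right)} = 9 + \frac{3}{E}$ ($X{\left(E \right)} = 9 - - \frac{3}{E} = 9 + \frac{3}{E}$)
$t = 0$
$\left(t + J 5 X{\left(-4 \right)}\right)^{2} = \left(0 + \left(- \frac{5}{4}\right) 5 \left(9 + \frac{3}{-4}\right)\right)^{2} = \left(0 - \frac{25 \left(9 + 3 \left(- \frac{1}{4}\right)\right)}{4}\right)^{2} = \left(0 - \frac{25 \left(9 - \frac{3}{4}\right)}{4}\right)^{2} = \left(0 - \frac{825}{16}\right)^{2} = \left(- \frac{825}{16}\right)^{2} = \frac{680625}{256}$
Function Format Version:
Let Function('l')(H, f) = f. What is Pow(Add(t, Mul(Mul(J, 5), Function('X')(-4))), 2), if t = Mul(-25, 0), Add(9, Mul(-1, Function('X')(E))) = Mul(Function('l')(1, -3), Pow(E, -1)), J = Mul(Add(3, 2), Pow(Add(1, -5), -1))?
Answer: Rational(680625, 256) ≈ 2658.7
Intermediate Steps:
J = Rational(-5, 4) (J = Mul(5, Pow(-4, -1)) = Mul(5, Rational(-1, 4)) = Rational(-5, 4) ≈ -1.2500)
Function('X')(E) = Add(9, Mul(3, Pow(E, -1))) (Function('X')(E) = Add(9, Mul(-1, Mul(-3, Pow(E, -1)))) = Add(9, Mul(3, Pow(E, -1))))
t = 0
Pow(Add(t, Mul(Mul(J, 5), Function('X')(-4))), 2) = Pow(Add(0, Mul(Mul(Rational(-5, 4), 5), Add(9, Mul(3, Pow(-4, -1))))), 2) = Pow(Add(0, Mul(Rational(-25, 4), Add(9, Mul(3, Rational(-1, 4))))), 2) = Pow(Add(0, Mul(Rational(-25, 4), Add(9, Rational(-3, 4)))), 2) = Pow(Add(0, Mul(Rational(-25, 4), Rational(33, 4))), 2) = Pow(Add(0, Rational(-825, 16)), 2) = Pow(Rational(-825, 16), 2) = Rational(680625, 256)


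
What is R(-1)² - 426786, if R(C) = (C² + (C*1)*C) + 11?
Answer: -426617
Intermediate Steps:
R(C) = 11 + 2*C² (R(C) = (C² + C*C) + 11 = (C² + C²) + 11 = 2*C² + 11 = 11 + 2*C²)
R(-1)² - 426786 = (11 + 2*(-1)²)² - 426786 = (11 + 2*1)² - 426786 = (11 + 2)² - 426786 = 13² - 426786 = 169 - 426786 = -426617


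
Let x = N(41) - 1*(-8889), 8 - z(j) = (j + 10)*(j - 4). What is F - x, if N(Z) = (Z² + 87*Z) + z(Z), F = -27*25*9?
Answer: -18333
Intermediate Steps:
z(j) = 8 - (-4 + j)*(10 + j) (z(j) = 8 - (j + 10)*(j - 4) = 8 - (10 + j)*(-4 + j) = 8 - (-4 + j)*(10 + j))
F = -6075 (F = -675*9 = -6075)
N(Z) = 48 + 81*Z (N(Z) = (Z² + 87*Z) + (48 - Z² - 6*Z) = 48 + 81*Z)
x = 12258 (x = (48 + 81*41) - 1*(-8889) = (48 + 3321) + 8889 = 3369 + 8889 = 12258)
F - x = -6075 - 1*12258 = -6075 - 12258 = -18333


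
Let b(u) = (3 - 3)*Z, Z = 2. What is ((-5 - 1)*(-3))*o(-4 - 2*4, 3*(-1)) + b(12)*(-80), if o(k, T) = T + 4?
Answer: 18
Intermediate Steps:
b(u) = 0 (b(u) = (3 - 3)*2 = 0*2 = 0)
o(k, T) = 4 + T
((-5 - 1)*(-3))*o(-4 - 2*4, 3*(-1)) + b(12)*(-80) = ((-5 - 1)*(-3))*(4 + 3*(-1)) + 0*(-80) = (-6*(-3))*(4 - 3) + 0 = 18*1 + 0 = 18 + 0 = 18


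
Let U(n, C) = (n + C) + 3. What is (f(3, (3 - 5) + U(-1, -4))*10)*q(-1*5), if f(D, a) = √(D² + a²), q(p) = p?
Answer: -250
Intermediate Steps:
U(n, C) = 3 + C + n (U(n, C) = (C + n) + 3 = 3 + C + n)
(f(3, (3 - 5) + U(-1, -4))*10)*q(-1*5) = (√(3² + ((3 - 5) + (3 - 4 - 1))²)*10)*(-1*5) = (√(9 + (-2 - 2)²)*10)*(-5) = (√(9 + (-4)²)*10)*(-5) = (√(9 + 16)*10)*(-5) = (√25*10)*(-5) = (5*10)*(-5) = 50*(-5) = -250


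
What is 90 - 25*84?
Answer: -2010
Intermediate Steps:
90 - 25*84 = 90 - 2100 = -2010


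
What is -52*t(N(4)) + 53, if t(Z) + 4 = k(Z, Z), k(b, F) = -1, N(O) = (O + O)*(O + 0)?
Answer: 313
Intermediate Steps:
N(O) = 2*O**2 (N(O) = (2*O)*O = 2*O**2)
t(Z) = -5 (t(Z) = -4 - 1 = -5)
-52*t(N(4)) + 53 = -52*(-5) + 53 = 260 + 53 = 313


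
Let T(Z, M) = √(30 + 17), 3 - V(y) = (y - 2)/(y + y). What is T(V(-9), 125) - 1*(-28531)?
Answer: 28531 + √47 ≈ 28538.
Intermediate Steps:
V(y) = 3 - (-2 + y)/(2*y) (V(y) = 3 - (y - 2)/(y + y) = 3 - (-2 + y)/(2*y))
T(Z, M) = √47
T(V(-9), 125) - 1*(-28531) = √47 - 1*(-28531) = √47 + 28531 = 28531 + √47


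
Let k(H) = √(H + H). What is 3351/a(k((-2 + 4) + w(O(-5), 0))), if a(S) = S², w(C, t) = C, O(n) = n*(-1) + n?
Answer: 3351/4 ≈ 837.75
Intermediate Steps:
O(n) = 0 (O(n) = -n + n = 0)
k(H) = √2*√H (k(H) = √(2*H) = √2*√H)
3351/a(k((-2 + 4) + w(O(-5), 0))) = 3351/((√2*√((-2 + 4) + 0))²) = 3351/((√2*√(2 + 0))²) = 3351/((√2*√2)²) = 3351/(2²) = 3351/4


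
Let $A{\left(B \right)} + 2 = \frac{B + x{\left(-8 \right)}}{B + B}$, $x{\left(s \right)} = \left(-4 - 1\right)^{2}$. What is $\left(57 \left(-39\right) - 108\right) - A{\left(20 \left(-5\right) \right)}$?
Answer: $- \frac{18635}{8} \approx -2329.4$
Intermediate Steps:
$x{\left(s \right)} = 25$ ($x{\left(s \right)} = \left(-5\right)^{2} = 25$)
$A{\left(B \right)} = -2 + \frac{25 + B}{2 B}$ ($A{\left(B \right)} = -2 + \frac{B + 25}{B + B} = -2 + \frac{25 + B}{2 B}$)
$\left(57 \left(-39\right) - 108\right) - A{\left(20 \left(-5\right) \right)} = \left(57 \left(-39\right) - 108\right) - \frac{25 - 3 \cdot 20 \left(-5\right)}{2 \cdot 20 \left(-5\right)} = \left(-2223 - 108\right) - \frac{25 - -300}{2 \left(-100\right)} = -2331 - \frac{1}{2} \left(- \frac{1}{100}\right) \left(25 + 300\right) = -2331 - \frac{1}{2} \left(- \frac{1}{100}\right) 325 = -2331 - - \frac{13}{8} = -2331 + \frac{13}{8} = - \frac{18635}{8}$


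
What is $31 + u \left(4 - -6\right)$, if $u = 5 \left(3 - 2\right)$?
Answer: $81$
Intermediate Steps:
$u = 5$ ($u = 5 \cdot 1 = 5$)
$31 + u \left(4 - -6\right) = 31 + 5 \left(4 - -6\right) = 31 + 5 \left(4 + 6\right) = 31 + 5 \cdot 10 = 31 + 50 = 81$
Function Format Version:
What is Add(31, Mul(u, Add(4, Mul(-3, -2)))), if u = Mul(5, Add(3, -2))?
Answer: 81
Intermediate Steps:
u = 5 (u = Mul(5, 1) = 5)
Add(31, Mul(u, Add(4, Mul(-3, -2)))) = Add(31, Mul(5, Add(4, Mul(-3, -2)))) = Add(31, Mul(5, Add(4, 6))) = Add(31, Mul(5, 10)) = Add(31, 50) = 81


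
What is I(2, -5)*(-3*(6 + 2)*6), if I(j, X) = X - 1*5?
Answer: 1440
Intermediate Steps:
I(j, X) = -5 + X (I(j, X) = X - 5 = -5 + X)
I(2, -5)*(-3*(6 + 2)*6) = (-5 - 5)*(-3*(6 + 2)*6) = -10*(-3*8)*6 = -(-240)*6 = -10*(-144) = 1440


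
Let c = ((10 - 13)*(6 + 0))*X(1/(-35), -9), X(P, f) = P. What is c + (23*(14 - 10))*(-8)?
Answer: -25742/35 ≈ -735.49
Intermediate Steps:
c = 18/35 (c = ((10 - 13)*(6 + 0))/(-35) = -3*6*(-1/35) = -18*(-1/35) = 18/35 ≈ 0.51429)
c + (23*(14 - 10))*(-8) = 18/35 + (23*(14 - 10))*(-8) = 18/35 + (23*4)*(-8) = 18/35 + 92*(-8) = 18/35 - 736 = -25742/35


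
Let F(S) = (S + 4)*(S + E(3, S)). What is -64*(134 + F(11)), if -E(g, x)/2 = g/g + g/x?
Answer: -183616/11 ≈ -16692.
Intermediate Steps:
E(g, x) = -2 - 2*g/x (E(g, x) = -2*(g/g + g/x) = -2*(1 + g/x) = -2 - 2*g/x)
F(S) = (4 + S)*(-2 + S - 6/S) (F(S) = (S + 4)*(S + (-2 - 2*3/S)) = (4 + S)*(S + (-2 - 6/S)) = (4 + S)*(-2 + S - 6/S))
-64*(134 + F(11)) = -64*(134 + (-14 + 11² - 24/11 + 2*11)) = -64*(134 + (-14 + 121 - 24*1/11 + 22)) = -64*(134 + (-14 + 121 - 24/11 + 22)) = -64*(134 + 1395/11) = -64*2869/11 = -183616/11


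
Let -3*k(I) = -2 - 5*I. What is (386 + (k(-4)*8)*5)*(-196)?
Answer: -28616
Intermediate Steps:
k(I) = ⅔ + 5*I/3 (k(I) = -(-2 - 5*I)/3 = ⅔ + 5*I/3)
(386 + (k(-4)*8)*5)*(-196) = (386 + ((⅔ + (5/3)*(-4))*8)*5)*(-196) = (386 + ((⅔ - 20/3)*8)*5)*(-196) = (386 - 6*8*5)*(-196) = (386 - 48*5)*(-196) = (386 - 240)*(-196) = 146*(-196) = -28616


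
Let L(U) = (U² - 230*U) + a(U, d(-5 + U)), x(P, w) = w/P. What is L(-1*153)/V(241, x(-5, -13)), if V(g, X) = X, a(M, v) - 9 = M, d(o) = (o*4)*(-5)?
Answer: 292275/13 ≈ 22483.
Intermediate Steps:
d(o) = -20*o (d(o) = (4*o)*(-5) = -20*o)
a(M, v) = 9 + M
L(U) = 9 + U² - 229*U (L(U) = (U² - 230*U) + (9 + U) = 9 + U² - 229*U)
L(-1*153)/V(241, x(-5, -13)) = (9 + (-1*153)² - (-229)*153)/((-13/(-5))) = (9 + (-153)² - 229*(-153))/((-13*(-⅕))) = (9 + 23409 + 35037)/(13/5) = 58455*(5/13) = 292275/13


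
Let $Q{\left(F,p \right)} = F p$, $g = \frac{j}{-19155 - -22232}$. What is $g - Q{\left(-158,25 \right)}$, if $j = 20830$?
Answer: $\frac{12174980}{3077} \approx 3956.8$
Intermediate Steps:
$g = \frac{20830}{3077}$ ($g = \frac{20830}{-19155 - -22232} = \frac{20830}{-19155 + 22232} = \frac{20830}{3077} \approx 6.7696$)
$g - Q{\left(-158,25 \right)} = \frac{20830}{3077} - \left(-158\right) 25 = \frac{20830}{3077} - -3950 = \frac{20830}{3077} + 3950 = \frac{12174980}{3077}$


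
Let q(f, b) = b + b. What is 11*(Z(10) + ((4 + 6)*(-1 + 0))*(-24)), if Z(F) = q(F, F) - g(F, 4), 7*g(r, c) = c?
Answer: 19976/7 ≈ 2853.7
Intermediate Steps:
q(f, b) = 2*b
g(r, c) = c/7
Z(F) = -4/7 + 2*F (Z(F) = 2*F - 4/7 = -4/7 + 2*F)
11*(Z(10) + ((4 + 6)*(-1 + 0))*(-24)) = 11*((-4/7 + 2*10) + ((4 + 6)*(-1 + 0))*(-24)) = 11*((-4/7 + 20) + (10*(-1))*(-24)) = 11*(136/7 - 10*(-24)) = 11*(136/7 + 240) = 11*(1816/7) = 19976/7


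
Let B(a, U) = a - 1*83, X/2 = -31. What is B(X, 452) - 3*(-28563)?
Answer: 85544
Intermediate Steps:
X = -62 (X = 2*(-31) = -62)
B(a, U) = -83 + a (B(a, U) = a - 83 = -83 + a)
B(X, 452) - 3*(-28563) = (-83 - 62) - 3*(-28563) = -145 + 85689 = 85544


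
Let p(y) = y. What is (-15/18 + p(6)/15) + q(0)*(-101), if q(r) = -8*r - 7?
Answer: 21197/30 ≈ 706.57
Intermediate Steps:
q(r) = -7 - 8*r
(-15/18 + p(6)/15) + q(0)*(-101) = (-15/18 + 6/15) + (-7 - 8*0)*(-101) = (-15*1/18 + 6*(1/15)) + (-7 + 0)*(-101) = (-⅚ + ⅖) - 7*(-101) = -13/30 + 707 = 21197/30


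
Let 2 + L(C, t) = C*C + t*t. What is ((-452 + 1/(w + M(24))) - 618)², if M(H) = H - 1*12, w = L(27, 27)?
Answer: 2467283836081/2155024 ≈ 1.1449e+6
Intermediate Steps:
L(C, t) = -2 + C² + t² (L(C, t) = -2 + (C*C + t*t) = -2 + (C² + t²) = -2 + C² + t²)
w = 1456 (w = -2 + 27² + 27² = -2 + 729 + 729 = 1456)
M(H) = -12 + H (M(H) = H - 12 = -12 + H)
((-452 + 1/(w + M(24))) - 618)² = ((-452 + 1/(1456 + (-12 + 24))) - 618)² = ((-452 + 1/(1456 + 12)) - 618)² = ((-452 + 1/1468) - 618)² = (-663535/1468 - 618)² = (-1570759/1468)² = 2467283836081/2155024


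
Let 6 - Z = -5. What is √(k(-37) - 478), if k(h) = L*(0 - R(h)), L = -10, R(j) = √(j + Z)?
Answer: √(-478 + 10*I*√26) ≈ 1.1645 + 21.894*I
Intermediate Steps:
Z = 11 (Z = 6 - 1*(-5) = 6 + 5 = 11)
R(j) = √(11 + j) (R(j) = √(j + 11) = √(11 + j))
k(h) = 10*√(11 + h) (k(h) = -10*(0 - √(11 + h)) = -(-10)*√(11 + h) = 10*√(11 + h))
√(k(-37) - 478) = √(10*√(11 - 37) - 478) = √(10*√(-26) - 478) = √(10*(I*√26) - 478) = √(10*I*√26 - 478) = √(-478 + 10*I*√26)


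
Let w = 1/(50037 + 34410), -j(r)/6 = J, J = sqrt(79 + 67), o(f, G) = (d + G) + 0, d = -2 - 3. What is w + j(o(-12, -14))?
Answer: 1/84447 - 6*sqrt(146) ≈ -72.498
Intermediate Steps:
d = -5
o(f, G) = -5 + G (o(f, G) = (-5 + G) + 0 = -5 + G)
J = sqrt(146) ≈ 12.083
j(r) = -6*sqrt(146)
w = 1/84447 ≈ 1.1842e-5
w + j(o(-12, -14)) = 1/84447 - 6*sqrt(146)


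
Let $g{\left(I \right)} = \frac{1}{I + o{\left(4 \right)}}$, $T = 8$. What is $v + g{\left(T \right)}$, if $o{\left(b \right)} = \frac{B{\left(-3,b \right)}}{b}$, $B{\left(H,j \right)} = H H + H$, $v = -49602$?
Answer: $- \frac{942436}{19} \approx -49602.0$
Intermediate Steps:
$B{\left(H,j \right)} = H + H^{2}$ ($B{\left(H,j \right)} = H^{2} + H = H + H^{2}$)
$o{\left(b \right)} = \frac{6}{b}$ ($o{\left(b \right)} = \frac{\left(-3\right) \left(1 - 3\right)}{b} = \frac{\left(-3\right) \left(-2\right)}{b} = \frac{6}{b}$)
$g{\left(I \right)} = \frac{1}{\frac{3}{2} + I}$ ($g{\left(I \right)} = \frac{1}{I + \frac{6}{4}} = \frac{1}{I + 6 \cdot \frac{1}{4}} = \frac{1}{I + \frac{3}{2}} = \frac{1}{\frac{3}{2} + I}$)
$v + g{\left(T \right)} = -49602 + \frac{2}{3 + 2 \cdot 8} = -49602 + \frac{2}{3 + 16} = -49602 + \frac{2}{19} = - \frac{942436}{19}$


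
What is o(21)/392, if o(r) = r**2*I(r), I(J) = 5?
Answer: 45/8 ≈ 5.6250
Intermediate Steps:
o(r) = 5*r**2 (o(r) = r**2*5 = 5*r**2)
o(21)/392 = (5*21**2)/392 = (5*441)*(1/392) = 2205*(1/392) = 45/8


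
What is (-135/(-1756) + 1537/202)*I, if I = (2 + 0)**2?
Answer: 1363121/44339 ≈ 30.743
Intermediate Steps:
I = 4 (I = 2**2 = 4)
(-135/(-1756) + 1537/202)*I = (-135/(-1756) + 1537/202)*4 = (-135*(-1/1756) + 1537*(1/202))*4 = (135/1756 + 1537/202)*4 = (1363121/177356)*4 = 1363121/44339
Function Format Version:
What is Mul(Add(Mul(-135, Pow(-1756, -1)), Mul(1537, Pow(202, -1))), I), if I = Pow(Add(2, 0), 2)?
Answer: Rational(1363121, 44339) ≈ 30.743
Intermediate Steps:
I = 4 (I = Pow(2, 2) = 4)
Mul(Add(Mul(-135, Pow(-1756, -1)), Mul(1537, Pow(202, -1))), I) = Mul(Add(Mul(-135, Pow(-1756, -1)), Mul(1537, Pow(202, -1))), 4) = Mul(Add(Mul(-135, Rational(-1, 1756)), Mul(1537, Rational(1, 202))), 4) = Mul(Add(Rational(135, 1756), Rational(1537, 202)), 4) = Mul(Rational(1363121, 177356), 4) = Rational(1363121, 44339)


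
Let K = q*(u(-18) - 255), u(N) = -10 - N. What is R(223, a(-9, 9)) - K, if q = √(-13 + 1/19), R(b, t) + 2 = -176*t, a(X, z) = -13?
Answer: 2286 + 13*I*√4674 ≈ 2286.0 + 888.77*I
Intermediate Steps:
R(b, t) = -2 - 176*t
q = I*√4674/19 (q = √(-13 + 1/19) = √(-246/19) = I*√4674/19 ≈ 3.5982*I)
K = -13*I*√4674 (K = (I*√4674/19)*((-10 - 1*(-18)) - 255) = (I*√4674/19)*((-10 + 18) - 255) = (I*√4674/19)*(8 - 255) = (I*√4674/19)*(-247) = -13*I*√4674 ≈ -888.77*I)
R(223, a(-9, 9)) - K = (-2 - 176*(-13)) - (-13)*I*√4674 = (-2 + 2288) + 13*I*√4674 = 2286 + 13*I*√4674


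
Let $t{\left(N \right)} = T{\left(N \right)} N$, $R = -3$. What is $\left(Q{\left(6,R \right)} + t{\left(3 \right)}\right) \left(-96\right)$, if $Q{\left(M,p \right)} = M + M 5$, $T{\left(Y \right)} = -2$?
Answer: $-2880$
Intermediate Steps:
$t{\left(N \right)} = - 2 N$
$Q{\left(M,p \right)} = 6 M$ ($Q{\left(M,p \right)} = M + 5 M = 6 M$)
$\left(Q{\left(6,R \right)} + t{\left(3 \right)}\right) \left(-96\right) = \left(6 \cdot 6 - 6\right) \left(-96\right) = \left(36 - 6\right) \left(-96\right) = 30 \left(-96\right) = -2880$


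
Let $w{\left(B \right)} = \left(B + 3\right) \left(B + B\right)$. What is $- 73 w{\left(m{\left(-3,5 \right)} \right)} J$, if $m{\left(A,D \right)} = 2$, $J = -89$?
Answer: $129940$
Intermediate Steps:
$w{\left(B \right)} = 2 B \left(3 + B\right)$ ($w{\left(B \right)} = \left(3 + B\right) 2 B = 2 B \left(3 + B\right)$)
$- 73 w{\left(m{\left(-3,5 \right)} \right)} J = - 73 \cdot 2 \cdot 2 \left(3 + 2\right) \left(-89\right) = - 73 \cdot 2 \cdot 2 \cdot 5 \left(-89\right) = \left(-73\right) 20 \left(-89\right) = \left(-1460\right) \left(-89\right) = 129940$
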